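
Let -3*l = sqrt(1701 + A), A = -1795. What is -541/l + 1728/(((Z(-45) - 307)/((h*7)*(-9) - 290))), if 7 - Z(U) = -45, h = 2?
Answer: 239616/85 - 1623*I*sqrt(94)/94 ≈ 2819.0 - 167.4*I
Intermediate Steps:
Z(U) = 52 (Z(U) = 7 - 1*(-45) = 7 + 45 = 52)
l = -I*sqrt(94)/3 (l = -sqrt(1701 - 1795)/3 = -I*sqrt(94)/3 ≈ -3.2318*I)
-541/l + 1728/(((Z(-45) - 307)/((h*7)*(-9) - 290))) = -541*3*I*sqrt(94)/94 + 1728/(((52 - 307)/((2*7)*(-9) - 290))) = -1623*I*sqrt(94)/94 + 1728/((-255/(14*(-9) - 290))) = -1623*I*sqrt(94)/94 + 1728/((-255/(-126 - 290))) = -1623*I*sqrt(94)/94 + 1728/((-255/(-416))) = -1623*I*sqrt(94)/94 + 1728/((-255*(-1/416))) = -1623*I*sqrt(94)/94 + 1728/(255/416) = -1623*I*sqrt(94)/94 + 1728*(416/255) = -1623*I*sqrt(94)/94 + 239616/85 = 239616/85 - 1623*I*sqrt(94)/94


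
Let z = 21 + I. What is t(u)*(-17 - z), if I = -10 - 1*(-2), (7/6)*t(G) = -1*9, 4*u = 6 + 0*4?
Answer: 1620/7 ≈ 231.43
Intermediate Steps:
u = 3/2 (u = (6 + 0*4)/4 = (6 + 0)/4 = (¼)*6 = 3/2 ≈ 1.5000)
t(G) = -54/7 (t(G) = 6*(-1*9)/7 = (6/7)*(-9) = -54/7)
I = -8 (I = -10 + 2 = -8)
z = 13 (z = 21 - 8 = 13)
t(u)*(-17 - z) = -54*(-17 - 1*13)/7 = -54*(-17 - 13)/7 = -54/7*(-30) = 1620/7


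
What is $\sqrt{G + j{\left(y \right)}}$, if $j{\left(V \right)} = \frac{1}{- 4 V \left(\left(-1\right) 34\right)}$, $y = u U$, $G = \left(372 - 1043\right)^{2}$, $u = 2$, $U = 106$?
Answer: $\frac{3 \sqrt{2599154446714}}{7208} \approx 671.0$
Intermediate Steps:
$G = 450241$ ($G = \left(-671\right)^{2} = 450241$)
$y = 212$ ($y = 2 \cdot 106 = 212$)
$j{\left(V \right)} = \frac{1}{136 V}$ ($j{\left(V \right)} = \frac{1}{- 4 V \left(-34\right)} = \frac{1}{136 V}$)
$\sqrt{G + j{\left(y \right)}} = \sqrt{450241 + \frac{1}{136 \cdot 212}} = \sqrt{450241 + \frac{1}{136} \cdot \frac{1}{212}} = \sqrt{450241 + \frac{1}{28832}} = \sqrt{\frac{12981348513}{28832}} = \frac{3 \sqrt{2599154446714}}{7208}$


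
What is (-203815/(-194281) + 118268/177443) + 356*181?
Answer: 2221413144000941/34473803483 ≈ 64438.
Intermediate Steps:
(-203815/(-194281) + 118268/177443) + 356*181 = (-203815*(-1/194281) + 118268*(1/177443)) + 64436 = (203815/194281 + 118268/177443) + 64436 = 59142770353/34473803483 + 64436 = 2221413144000941/34473803483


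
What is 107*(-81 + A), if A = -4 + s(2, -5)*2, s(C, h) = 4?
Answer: -8239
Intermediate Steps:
A = 4 (A = -4 + 4*2 = -4 + 8 = 4)
107*(-81 + A) = 107*(-81 + 4) = 107*(-77) = -8239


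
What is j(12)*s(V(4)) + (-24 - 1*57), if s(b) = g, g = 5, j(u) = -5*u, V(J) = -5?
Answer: -381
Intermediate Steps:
s(b) = 5
j(12)*s(V(4)) + (-24 - 1*57) = -5*12*5 + (-24 - 1*57) = -60*5 + (-24 - 57) = -300 - 81 = -381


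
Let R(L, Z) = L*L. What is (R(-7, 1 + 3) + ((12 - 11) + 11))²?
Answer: 3721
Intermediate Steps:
R(L, Z) = L²
(R(-7, 1 + 3) + ((12 - 11) + 11))² = ((-7)² + ((12 - 11) + 11))² = (49 + (1 + 11))² = (49 + 12)² = 61² = 3721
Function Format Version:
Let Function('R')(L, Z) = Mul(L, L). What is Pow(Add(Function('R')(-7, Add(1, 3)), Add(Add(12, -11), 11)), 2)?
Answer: 3721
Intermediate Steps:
Function('R')(L, Z) = Pow(L, 2)
Pow(Add(Function('R')(-7, Add(1, 3)), Add(Add(12, -11), 11)), 2) = Pow(Add(Pow(-7, 2), Add(Add(12, -11), 11)), 2) = Pow(Add(49, Add(1, 11)), 2) = Pow(Add(49, 12), 2) = Pow(61, 2) = 3721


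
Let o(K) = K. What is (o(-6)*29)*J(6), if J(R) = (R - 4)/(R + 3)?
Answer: -116/3 ≈ -38.667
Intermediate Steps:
J(R) = (-4 + R)/(3 + R)
(o(-6)*29)*J(6) = (-6*29)*((-4 + 6)/(3 + 6)) = -174*2/9 = -116/3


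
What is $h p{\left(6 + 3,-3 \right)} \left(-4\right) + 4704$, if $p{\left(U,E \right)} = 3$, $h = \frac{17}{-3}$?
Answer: $4772$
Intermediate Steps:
$h = - \frac{17}{3}$ ($h = 17 \left(- \frac{1}{3}\right) = - \frac{17}{3} \approx -5.6667$)
$h p{\left(6 + 3,-3 \right)} \left(-4\right) + 4704 = \left(- \frac{17}{3}\right) 3 \left(-4\right) + 4704 = \left(-17\right) \left(-4\right) + 4704 = 68 + 4704 = 4772$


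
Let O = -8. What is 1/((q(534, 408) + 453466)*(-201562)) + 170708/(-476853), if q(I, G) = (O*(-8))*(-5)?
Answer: -15591958995265669/43554329161738356 ≈ -0.35799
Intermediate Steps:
q(I, G) = -320 (q(I, G) = -8*(-8)*(-5) = 64*(-5) = -320)
1/((q(534, 408) + 453466)*(-201562)) + 170708/(-476853) = 1/((-320 + 453466)*(-201562)) + 170708/(-476853) = -1/201562/453146 + 170708*(-1/476853) = (1/453146)*(-1/201562) - 170708/476853 = -1/91337014052 - 170708/476853 = -15591958995265669/43554329161738356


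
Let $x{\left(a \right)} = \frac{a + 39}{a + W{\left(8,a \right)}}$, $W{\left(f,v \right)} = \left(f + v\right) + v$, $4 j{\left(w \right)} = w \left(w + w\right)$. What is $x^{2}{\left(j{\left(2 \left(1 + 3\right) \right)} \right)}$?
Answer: $\frac{5041}{10816} \approx 0.46607$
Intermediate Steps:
$j{\left(w \right)} = \frac{w^{2}}{2}$ ($j{\left(w \right)} = \frac{w \left(w + w\right)}{4} = \frac{w 2 w}{4} = \frac{2 w^{2}}{4} = \frac{w^{2}}{2}$)
$W{\left(f,v \right)} = f + 2 v$
$x{\left(a \right)} = \frac{39 + a}{8 + 3 a}$ ($x{\left(a \right)} = \frac{a + 39}{a + \left(8 + 2 a\right)} = \frac{39 + a}{8 + 3 a}$)
$x^{2}{\left(j{\left(2 \left(1 + 3\right) \right)} \right)} = \left(\frac{39 + \frac{\left(2 \left(1 + 3\right)\right)^{2}}{2}}{8 + 3 \frac{\left(2 \left(1 + 3\right)\right)^{2}}{2}}\right)^{2} = \left(\frac{39 + \frac{\left(2 \cdot 4\right)^{2}}{2}}{8 + 3 \frac{\left(2 \cdot 4\right)^{2}}{2}}\right)^{2} = \left(\frac{39 + \frac{8^{2}}{2}}{8 + 3 \frac{8^{2}}{2}}\right)^{2} = \left(\frac{39 + \frac{1}{2} \cdot 64}{8 + 3 \cdot \frac{1}{2} \cdot 64}\right)^{2} = \left(\frac{39 + 32}{8 + 3 \cdot 32}\right)^{2} = \left(\frac{1}{8 + 96} \cdot 71\right)^{2} = \left(\frac{1}{104} \cdot 71\right)^{2} = \left(\frac{71}{104}\right)^{2} = \frac{5041}{10816}$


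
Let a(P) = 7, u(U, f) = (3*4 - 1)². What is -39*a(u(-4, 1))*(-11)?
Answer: 3003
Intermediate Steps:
u(U, f) = 121 (u(U, f) = (12 - 1)² = 11² = 121)
-39*a(u(-4, 1))*(-11) = -39*7*(-11) = -273*(-11) = 3003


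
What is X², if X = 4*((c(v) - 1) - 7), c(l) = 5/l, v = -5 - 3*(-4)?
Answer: 41616/49 ≈ 849.31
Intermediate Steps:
v = 7 (v = -5 + 12 = 7)
X = -204/7 (X = 4*((5/7 - 1) - 7) = 4*(-2/7 - 7) = 4*(-51/7) = -204/7 ≈ -29.143)
X² = (-204/7)² = 41616/49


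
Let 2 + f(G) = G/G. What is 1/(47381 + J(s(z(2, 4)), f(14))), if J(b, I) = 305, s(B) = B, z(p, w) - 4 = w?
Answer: 1/47686 ≈ 2.0971e-5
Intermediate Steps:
z(p, w) = 4 + w
f(G) = -1 (f(G) = -2 + G/G = -2 + 1 = -1)
1/(47381 + J(s(z(2, 4)), f(14))) = 1/(47381 + 305) = 1/47686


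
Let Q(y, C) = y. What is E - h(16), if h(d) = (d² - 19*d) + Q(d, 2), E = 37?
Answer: 69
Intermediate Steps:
h(d) = d² - 18*d (h(d) = (d² - 19*d) + d = d² - 18*d)
E - h(16) = 37 - 16*(-18 + 16) = 37 - 16*(-2) = 37 - 1*(-32) = 37 + 32 = 69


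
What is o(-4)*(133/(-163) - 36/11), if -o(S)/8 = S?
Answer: -234592/1793 ≈ -130.84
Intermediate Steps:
o(S) = -8*S
o(-4)*(133/(-163) - 36/11) = (-8*(-4))*(133/(-163) - 36/11) = 32*(133*(-1/163) - 36*1/11) = 32*(-133/163 - 36/11) = 32*(-7331/1793) = -234592/1793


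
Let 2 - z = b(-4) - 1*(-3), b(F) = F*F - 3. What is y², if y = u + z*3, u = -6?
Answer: 2304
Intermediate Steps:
b(F) = -3 + F² (b(F) = F² - 3 = -3 + F²)
z = -14 (z = 2 - ((-3 + (-4)²) - 1*(-3)) = 2 - ((-3 + 16) + 3) = 2 - (13 + 3) = 2 - 1*16 = 2 - 16 = -14)
y = -48 (y = -6 - 14*3 = -6 - 42 = -48)
y² = (-48)² = 2304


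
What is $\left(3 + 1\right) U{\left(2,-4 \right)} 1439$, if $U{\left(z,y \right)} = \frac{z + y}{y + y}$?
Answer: $1439$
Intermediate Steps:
$U{\left(z,y \right)} = \frac{y + z}{2 y}$
$\left(3 + 1\right) U{\left(2,-4 \right)} 1439 = \left(3 + 1\right) \frac{-4 + 2}{2 \left(-4\right)} 1439 = 4 \cdot \frac{1}{2} \left(- \frac{1}{4}\right) \left(-2\right) 1439 = 4 \cdot \frac{1}{4} \cdot 1439 = 1 \cdot 1439 = 1439$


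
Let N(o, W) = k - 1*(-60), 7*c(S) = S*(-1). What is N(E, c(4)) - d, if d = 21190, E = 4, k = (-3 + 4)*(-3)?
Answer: -21133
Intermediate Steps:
k = -3 (k = 1*(-3) = -3)
c(S) = -S/7 (c(S) = (S*(-1))/7 = (-S)/7 = -S/7)
N(o, W) = 57 (N(o, W) = -3 - 1*(-60) = -3 + 60 = 57)
N(E, c(4)) - d = 57 - 1*21190 = 57 - 21190 = -21133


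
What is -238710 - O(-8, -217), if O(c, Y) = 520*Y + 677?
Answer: -126547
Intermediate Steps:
O(c, Y) = 677 + 520*Y
-238710 - O(-8, -217) = -238710 - (677 + 520*(-217)) = -238710 - (677 - 112840) = -238710 - 1*(-112163) = -238710 + 112163 = -126547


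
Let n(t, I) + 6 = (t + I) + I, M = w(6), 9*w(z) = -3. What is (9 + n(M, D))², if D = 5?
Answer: 1444/9 ≈ 160.44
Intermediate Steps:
w(z) = -⅓ (w(z) = (⅑)*(-3) = -⅓)
M = -⅓ ≈ -0.33333
n(t, I) = -6 + t + 2*I (n(t, I) = -6 + ((t + I) + I) = -6 + ((I + t) + I) = -6 + (t + 2*I) = -6 + t + 2*I)
(9 + n(M, D))² = (9 + (-6 - ⅓ + 2*5))² = (9 + (-6 - ⅓ + 10))² = (9 + 11/3)² = (38/3)² = 1444/9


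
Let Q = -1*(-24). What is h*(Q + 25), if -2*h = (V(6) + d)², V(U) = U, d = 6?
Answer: -3528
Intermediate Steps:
h = -72 (h = -(6 + 6)²/2 = -½*12² = -½*144 = -72)
Q = 24
h*(Q + 25) = -72*(24 + 25) = -72*49 = -3528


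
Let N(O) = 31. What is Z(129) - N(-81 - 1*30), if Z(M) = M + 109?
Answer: 207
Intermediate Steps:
Z(M) = 109 + M
Z(129) - N(-81 - 1*30) = (109 + 129) - 1*31 = 238 - 31 = 207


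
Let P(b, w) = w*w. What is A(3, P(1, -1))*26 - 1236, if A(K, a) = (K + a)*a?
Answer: -1132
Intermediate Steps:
P(b, w) = w²
A(K, a) = a*(K + a)
A(3, P(1, -1))*26 - 1236 = ((-1)²*(3 + (-1)²))*26 - 1236 = (1*(3 + 1))*26 - 1236 = (1*4)*26 - 1236 = 4*26 - 1236 = 104 - 1236 = -1132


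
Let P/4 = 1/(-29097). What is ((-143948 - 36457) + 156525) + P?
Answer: -694836364/29097 ≈ -23880.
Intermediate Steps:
P = -4/29097 (P = 4/(-29097) = 4*(-1/29097) = -4/29097 ≈ -0.00013747)
((-143948 - 36457) + 156525) + P = ((-143948 - 36457) + 156525) - 4/29097 = (-180405 + 156525) - 4/29097 = -23880 - 4/29097 = -694836364/29097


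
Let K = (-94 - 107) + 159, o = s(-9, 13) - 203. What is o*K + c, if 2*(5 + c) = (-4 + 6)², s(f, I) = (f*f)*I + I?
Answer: -36249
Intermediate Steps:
s(f, I) = I + I*f² (s(f, I) = f²*I + I = I*f² + I = I + I*f²)
c = -3 (c = -5 + (-4 + 6)²/2 = -5 + (½)*2² = -5 + (½)*4 = -5 + 2 = -3)
o = 863 (o = 13*(1 + (-9)²) - 203 = 13*(1 + 81) - 203 = 13*82 - 203 = 1066 - 203 = 863)
K = -42 (K = -201 + 159 = -42)
o*K + c = 863*(-42) - 3 = -36246 - 3 = -36249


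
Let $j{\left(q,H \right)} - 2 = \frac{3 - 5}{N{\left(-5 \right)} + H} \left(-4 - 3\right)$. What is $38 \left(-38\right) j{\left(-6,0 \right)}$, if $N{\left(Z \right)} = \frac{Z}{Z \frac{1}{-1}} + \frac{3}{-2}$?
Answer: $\frac{25992}{5} \approx 5198.4$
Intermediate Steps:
$N{\left(Z \right)} = - \frac{5}{2}$ ($N{\left(Z \right)} = \frac{Z}{Z \left(-1\right)} + 3 \left(- \frac{1}{2}\right) = \frac{Z}{\left(-1\right) Z} - \frac{3}{2} = Z \left(- \frac{1}{Z}\right) - \frac{3}{2} = -1 - \frac{3}{2} = - \frac{5}{2}$)
$j{\left(q,H \right)} = 2 + \frac{14}{- \frac{5}{2} + H}$ ($j{\left(q,H \right)} = 2 + \frac{3 - 5}{- \frac{5}{2} + H} \left(-4 - 3\right) = 2 + - \frac{2}{- \frac{5}{2} + H} \left(-7\right) = 2 + \frac{14}{- \frac{5}{2} + H}$)
$38 \left(-38\right) j{\left(-6,0 \right)} = 38 \left(-38\right) \frac{2 \left(9 + 2 \cdot 0\right)}{-5 + 2 \cdot 0} = - 1444 \frac{2 \left(9 + 0\right)}{-5 + 0} = - 1444 \cdot 2 \frac{1}{-5} \cdot 9 = - 1444 \cdot 2 \left(- \frac{1}{5}\right) 9 = \left(-1444\right) \left(- \frac{18}{5}\right) = \frac{25992}{5}$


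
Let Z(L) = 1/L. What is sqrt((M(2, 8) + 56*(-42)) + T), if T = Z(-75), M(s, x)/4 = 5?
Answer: I*sqrt(524703)/15 ≈ 48.291*I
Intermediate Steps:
M(s, x) = 20 (M(s, x) = 4*5 = 20)
T = -1/75 (T = 1/(-75) = -1/75 ≈ -0.013333)
sqrt((M(2, 8) + 56*(-42)) + T) = sqrt((20 + 56*(-42)) - 1/75) = sqrt((20 - 2352) - 1/75) = sqrt(-2332 - 1/75) = sqrt(-174901/75) = I*sqrt(524703)/15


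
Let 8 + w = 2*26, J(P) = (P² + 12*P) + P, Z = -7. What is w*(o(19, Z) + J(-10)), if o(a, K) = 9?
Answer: -924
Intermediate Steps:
J(P) = P² + 13*P
w = 44 (w = -8 + 2*26 = -8 + 52 = 44)
w*(o(19, Z) + J(-10)) = 44*(9 - 10*(13 - 10)) = 44*(9 - 10*3) = 44*(9 - 30) = 44*(-21) = -924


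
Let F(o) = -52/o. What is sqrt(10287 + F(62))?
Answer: sqrt(9885001)/31 ≈ 101.42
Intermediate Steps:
sqrt(10287 + F(62)) = sqrt(10287 - 52/62) = sqrt(10287 - 52*1/62) = sqrt(10287 - 26/31) = sqrt(318871/31) = sqrt(9885001)/31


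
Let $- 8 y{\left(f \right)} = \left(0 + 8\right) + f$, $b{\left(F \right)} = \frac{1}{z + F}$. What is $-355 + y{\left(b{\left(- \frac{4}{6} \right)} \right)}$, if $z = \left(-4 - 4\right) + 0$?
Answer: $- \frac{74045}{208} \approx -355.99$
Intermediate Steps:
$z = -8$ ($z = -8 + 0 = -8$)
$b{\left(F \right)} = \frac{1}{-8 + F}$
$y{\left(f \right)} = -1 - \frac{f}{8}$ ($y{\left(f \right)} = - \frac{\left(0 + 8\right) + f}{8} = - \frac{8 + f}{8} = -1 - \frac{f}{8}$)
$-355 + y{\left(b{\left(- \frac{4}{6} \right)} \right)} = -355 - \left(1 + \frac{1}{8 \left(-8 - \frac{4}{6}\right)}\right) = -355 - \left(1 + \frac{1}{8 \left(-8 - \frac{2}{3}\right)}\right) = -355 - \left(1 + \frac{1}{8 \left(- \frac{26}{3}\right)}\right) = -355 - \frac{205}{208} = - \frac{74045}{208}$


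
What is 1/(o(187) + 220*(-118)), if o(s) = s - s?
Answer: -1/25960 ≈ -3.8521e-5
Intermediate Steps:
o(s) = 0
1/(o(187) + 220*(-118)) = 1/(0 + 220*(-118)) = 1/(0 - 25960) = 1/(-25960) = -1/25960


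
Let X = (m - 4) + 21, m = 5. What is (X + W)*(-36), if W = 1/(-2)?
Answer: -774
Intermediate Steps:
W = -½ ≈ -0.50000
X = 22 (X = (5 - 4) + 21 = 1 + 21 = 22)
(X + W)*(-36) = (22 - ½)*(-36) = (43/2)*(-36) = -774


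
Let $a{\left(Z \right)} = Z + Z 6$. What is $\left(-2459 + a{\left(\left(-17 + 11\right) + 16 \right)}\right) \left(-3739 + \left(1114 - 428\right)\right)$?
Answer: $7293617$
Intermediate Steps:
$a{\left(Z \right)} = 7 Z$ ($a{\left(Z \right)} = Z + 6 Z = 7 Z$)
$\left(-2459 + a{\left(\left(-17 + 11\right) + 16 \right)}\right) \left(-3739 + \left(1114 - 428\right)\right) = \left(-2459 + 7 \left(\left(-17 + 11\right) + 16\right)\right) \left(-3739 + \left(1114 - 428\right)\right) = \left(-2459 + 7 \left(-6 + 16\right)\right) \left(-3739 + \left(1114 - 428\right)\right) = \left(-2459 + 7 \cdot 10\right) \left(-3739 + 686\right) = \left(-2459 + 70\right) \left(-3053\right) = \left(-2389\right) \left(-3053\right) = 7293617$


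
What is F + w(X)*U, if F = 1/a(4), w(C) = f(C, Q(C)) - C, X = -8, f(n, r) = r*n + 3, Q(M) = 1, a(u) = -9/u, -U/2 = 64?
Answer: -3460/9 ≈ -384.44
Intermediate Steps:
U = -128 (U = -2*64 = -128)
f(n, r) = 3 + n*r (f(n, r) = n*r + 3 = 3 + n*r)
w(C) = 3 (w(C) = (3 + C*1) - C = (3 + C) - C = 3)
F = -4/9 (F = 1/(-9/4) = -4/9 ≈ -0.44444)
F + w(X)*U = -4/9 + 3*(-128) = -4/9 - 384 = -3460/9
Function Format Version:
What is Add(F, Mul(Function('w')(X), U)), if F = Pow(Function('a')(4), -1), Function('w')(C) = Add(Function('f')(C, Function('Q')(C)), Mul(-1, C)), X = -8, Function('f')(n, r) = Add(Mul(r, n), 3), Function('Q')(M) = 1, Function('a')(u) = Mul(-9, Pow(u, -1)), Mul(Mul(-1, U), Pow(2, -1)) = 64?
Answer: Rational(-3460, 9) ≈ -384.44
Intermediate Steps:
U = -128 (U = Mul(-2, 64) = -128)
Function('f')(n, r) = Add(3, Mul(n, r)) (Function('f')(n, r) = Add(Mul(n, r), 3) = Add(3, Mul(n, r)))
Function('w')(C) = 3 (Function('w')(C) = Add(Add(3, Mul(C, 1)), Mul(-1, C)) = Add(Add(3, C), Mul(-1, C)) = 3)
F = Rational(-4, 9) (F = Pow(Mul(-9, Pow(4, -1)), -1) = Pow(Mul(-9, Rational(1, 4)), -1) = Pow(Rational(-9, 4), -1) = Rational(-4, 9) ≈ -0.44444)
Add(F, Mul(Function('w')(X), U)) = Add(Rational(-4, 9), Mul(3, -128)) = Add(Rational(-4, 9), -384) = Rational(-3460, 9)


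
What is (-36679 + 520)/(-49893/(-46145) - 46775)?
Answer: 1668557055/2158382482 ≈ 0.77306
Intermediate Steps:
(-36679 + 520)/(-49893/(-46145) - 46775) = -36159/(-49893*(-1/46145) - 46775) = -36159/(49893/46145 - 46775) = -36159/(-2158382482/46145) = -36159*(-46145/2158382482) = 1668557055/2158382482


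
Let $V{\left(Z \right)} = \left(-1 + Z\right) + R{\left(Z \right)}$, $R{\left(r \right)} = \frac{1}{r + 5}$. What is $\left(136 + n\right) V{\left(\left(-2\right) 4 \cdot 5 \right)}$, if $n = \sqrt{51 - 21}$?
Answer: $- \frac{195296}{35} - \frac{1436 \sqrt{30}}{35} \approx -5804.6$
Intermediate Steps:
$R{\left(r \right)} = \frac{1}{5 + r}$
$V{\left(Z \right)} = -1 + Z + \frac{1}{5 + Z}$ ($V{\left(Z \right)} = \left(-1 + Z\right) + \frac{1}{5 + Z} = -1 + Z + \frac{1}{5 + Z}$)
$n = \sqrt{30} \approx 5.4772$
$\left(136 + n\right) V{\left(\left(-2\right) 4 \cdot 5 \right)} = \left(136 + \sqrt{30}\right) \frac{1 + \left(-1 + \left(-2\right) 4 \cdot 5\right) \left(5 + \left(-2\right) 4 \cdot 5\right)}{5 + \left(-2\right) 4 \cdot 5} = \left(136 + \sqrt{30}\right) \frac{1 + \left(-1 - 40\right) \left(5 - 40\right)}{5 - 40} = \left(136 + \sqrt{30}\right) \frac{1 - -1435}{-35} = \left(136 + \sqrt{30}\right) \left(- \frac{1 + 1435}{35}\right) = \left(136 + \sqrt{30}\right) \left(\left(- \frac{1}{35}\right) 1436\right) = \left(136 + \sqrt{30}\right) \left(- \frac{1436}{35}\right) = - \frac{195296}{35} - \frac{1436 \sqrt{30}}{35}$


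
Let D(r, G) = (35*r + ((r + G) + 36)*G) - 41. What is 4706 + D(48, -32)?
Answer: 4681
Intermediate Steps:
D(r, G) = -41 + 35*r + G*(36 + G + r) (D(r, G) = (35*r + ((G + r) + 36)*G) - 41 = (35*r + (36 + G + r)*G) - 41 = (35*r + G*(36 + G + r)) - 41 = -41 + 35*r + G*(36 + G + r))
4706 + D(48, -32) = 4706 + (-41 + (-32)**2 + 35*48 + 36*(-32) - 32*48) = 4706 + (-41 + 1024 + 1680 - 1152 - 1536) = 4706 - 25 = 4681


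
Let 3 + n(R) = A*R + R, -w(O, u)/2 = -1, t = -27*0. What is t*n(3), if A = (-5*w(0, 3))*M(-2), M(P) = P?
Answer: 0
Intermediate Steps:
t = 0
w(O, u) = 2 (w(O, u) = -2*(-1) = 2)
A = 20 (A = -5*2*(-2) = -10*(-2) = 20)
n(R) = -3 + 21*R (n(R) = -3 + (20*R + R) = -3 + 21*R)
t*n(3) = 0*(-3 + 21*3) = 0*(-3 + 63) = 0*60 = 0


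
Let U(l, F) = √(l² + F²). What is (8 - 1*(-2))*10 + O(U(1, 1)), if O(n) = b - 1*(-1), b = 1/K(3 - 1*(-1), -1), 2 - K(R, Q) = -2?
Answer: 405/4 ≈ 101.25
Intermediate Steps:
K(R, Q) = 4 (K(R, Q) = 2 - 1*(-2) = 2 + 2 = 4)
b = ¼ (b = 1/4 = ¼ ≈ 0.25000)
U(l, F) = √(F² + l²)
O(n) = 5/4 (O(n) = ¼ - 1*(-1) = ¼ + 1 = 5/4)
(8 - 1*(-2))*10 + O(U(1, 1)) = (8 - 1*(-2))*10 + 5/4 = (8 + 2)*10 + 5/4 = 10*10 + 5/4 = 100 + 5/4 = 405/4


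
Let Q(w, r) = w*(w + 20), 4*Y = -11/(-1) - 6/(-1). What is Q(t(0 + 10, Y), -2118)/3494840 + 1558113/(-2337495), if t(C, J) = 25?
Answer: -362848397003/544611401720 ≈ -0.66625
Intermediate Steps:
Y = 17/4 (Y = (-11/(-1) - 6/(-1))/4 = (-11*(-1) - 6*(-1))/4 = (11 + 6)/4 = (1/4)*17 = 17/4 ≈ 4.2500)
Q(w, r) = w*(20 + w)
Q(t(0 + 10, Y), -2118)/3494840 + 1558113/(-2337495) = (25*(20 + 25))/3494840 + 1558113/(-2337495) = (25*45)*(1/3494840) + 1558113*(-1/2337495) = 1125*(1/3494840) - 519371/779165 = 225/698968 - 519371/779165 = -362848397003/544611401720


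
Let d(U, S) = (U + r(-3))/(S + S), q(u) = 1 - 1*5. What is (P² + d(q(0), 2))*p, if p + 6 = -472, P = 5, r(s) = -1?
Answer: -22705/2 ≈ -11353.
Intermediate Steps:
q(u) = -4 (q(u) = 1 - 5 = -4)
p = -478 (p = -6 - 472 = -478)
d(U, S) = (-1 + U)/(2*S) (d(U, S) = (U - 1)/(S + S) = (-1 + U)/((2*S)) = (-1 + U)*(1/(2*S)) = (-1 + U)/(2*S))
(P² + d(q(0), 2))*p = (5² + (½)*(-1 - 4)/2)*(-478) = (25 + (½)*(½)*(-5))*(-478) = (25 - 5/4)*(-478) = (95/4)*(-478) = -22705/2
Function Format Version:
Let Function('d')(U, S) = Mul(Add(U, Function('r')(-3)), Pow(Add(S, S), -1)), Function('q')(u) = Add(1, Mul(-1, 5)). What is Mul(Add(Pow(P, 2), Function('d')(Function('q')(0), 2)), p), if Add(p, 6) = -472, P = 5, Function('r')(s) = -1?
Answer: Rational(-22705, 2) ≈ -11353.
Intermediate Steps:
Function('q')(u) = -4 (Function('q')(u) = Add(1, -5) = -4)
p = -478 (p = Add(-6, -472) = -478)
Function('d')(U, S) = Mul(Rational(1, 2), Pow(S, -1), Add(-1, U)) (Function('d')(U, S) = Mul(Add(U, -1), Pow(Add(S, S), -1)) = Mul(Add(-1, U), Pow(Mul(2, S), -1)) = Mul(Add(-1, U), Mul(Rational(1, 2), Pow(S, -1))) = Mul(Rational(1, 2), Pow(S, -1), Add(-1, U)))
Mul(Add(Pow(P, 2), Function('d')(Function('q')(0), 2)), p) = Mul(Add(Pow(5, 2), Mul(Rational(1, 2), Pow(2, -1), Add(-1, -4))), -478) = Mul(Add(25, Mul(Rational(1, 2), Rational(1, 2), -5)), -478) = Mul(Add(25, Rational(-5, 4)), -478) = Mul(Rational(95, 4), -478) = Rational(-22705, 2)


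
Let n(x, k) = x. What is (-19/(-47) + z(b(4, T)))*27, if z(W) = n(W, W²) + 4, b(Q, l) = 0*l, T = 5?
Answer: 5589/47 ≈ 118.91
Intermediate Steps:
b(Q, l) = 0
z(W) = 4 + W (z(W) = W + 4 = 4 + W)
(-19/(-47) + z(b(4, T)))*27 = (-19/(-47) + (4 + 0))*27 = (-19*(-1/47) + 4)*27 = (19/47 + 4)*27 = (207/47)*27 = 5589/47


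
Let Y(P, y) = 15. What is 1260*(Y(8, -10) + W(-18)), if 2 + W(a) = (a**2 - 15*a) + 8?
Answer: 774900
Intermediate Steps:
W(a) = 6 + a**2 - 15*a (W(a) = -2 + ((a**2 - 15*a) + 8) = -2 + (8 + a**2 - 15*a) = 6 + a**2 - 15*a)
1260*(Y(8, -10) + W(-18)) = 1260*(15 + (6 + (-18)**2 - 15*(-18))) = 1260*(15 + (6 + 324 + 270)) = 1260*(15 + 600) = 1260*615 = 774900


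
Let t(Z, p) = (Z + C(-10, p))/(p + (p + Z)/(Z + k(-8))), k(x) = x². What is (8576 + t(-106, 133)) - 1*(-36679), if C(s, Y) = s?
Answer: 83855891/1853 ≈ 45254.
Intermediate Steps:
t(Z, p) = (-10 + Z)/(p + (Z + p)/(64 + Z)) (t(Z, p) = (Z - 10)/(p + (p + Z)/(Z + (-8)²)) = (-10 + Z)/(p + (Z + p)/(Z + 64)) = (-10 + Z)/(p + (Z + p)/(64 + Z)))
(8576 + t(-106, 133)) - 1*(-36679) = (8576 + (-640 + (-106)² + 54*(-106))/(-106 + 65*133 - 106*133)) - 1*(-36679) = (8576 + (-640 + 11236 - 5724)/(-106 + 8645 - 14098)) + 36679 = (8576 + 4872/(-5559)) + 36679 = (8576 - 1/5559*4872) + 36679 = (8576 - 1624/1853) + 36679 = 15889704/1853 + 36679 = 83855891/1853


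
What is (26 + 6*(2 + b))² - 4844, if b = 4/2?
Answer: -2344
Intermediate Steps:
b = 2 (b = 4*(½) = 2)
(26 + 6*(2 + b))² - 4844 = (26 + 6*(2 + 2))² - 4844 = (26 + 6*4)² - 4844 = (26 + 24)² - 4844 = 50² - 4844 = 2500 - 4844 = -2344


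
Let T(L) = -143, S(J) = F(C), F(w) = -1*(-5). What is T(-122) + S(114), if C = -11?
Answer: -138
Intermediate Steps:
F(w) = 5
S(J) = 5
T(-122) + S(114) = -143 + 5 = -138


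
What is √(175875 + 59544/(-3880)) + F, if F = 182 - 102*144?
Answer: -14506 + 22*√85468155/485 ≈ -14087.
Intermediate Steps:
F = -14506 (F = 182 - 14688 = -14506)
√(175875 + 59544/(-3880)) + F = √(175875 + 59544/(-3880)) - 14506 = √(175875 + 59544*(-1/3880)) - 14506 = √(175875 - 7443/485) - 14506 = √(85291932/485) - 14506 = 22*√85468155/485 - 14506 = -14506 + 22*√85468155/485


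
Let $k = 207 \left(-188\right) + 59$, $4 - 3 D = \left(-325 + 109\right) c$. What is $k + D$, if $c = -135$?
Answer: $- \frac{145727}{3} \approx -48576.0$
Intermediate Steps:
$D = - \frac{29156}{3}$ ($D = \frac{4}{3} - \frac{\left(-325 + 109\right) \left(-135\right)}{3} = \frac{4}{3} - \frac{\left(-216\right) \left(-135\right)}{3} = \frac{4}{3} - 9720 = - \frac{29156}{3} \approx -9718.7$)
$k = -38857$ ($k = -38916 + 59 = -38857$)
$k + D = -38857 - \frac{29156}{3} = - \frac{145727}{3}$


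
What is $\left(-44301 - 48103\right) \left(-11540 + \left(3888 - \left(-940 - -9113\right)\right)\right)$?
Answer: $1462293300$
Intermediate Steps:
$\left(-44301 - 48103\right) \left(-11540 + \left(3888 - \left(-940 - -9113\right)\right)\right) = - 92404 \left(-11540 + \left(3888 - \left(-940 + 9113\right)\right)\right) = - 92404 \left(-11540 + \left(3888 - 8173\right)\right) = - 92404 \left(-11540 - 4285\right) = \left(-92404\right) \left(-15825\right) = 1462293300$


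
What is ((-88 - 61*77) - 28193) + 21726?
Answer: -11252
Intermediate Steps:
((-88 - 61*77) - 28193) + 21726 = ((-88 - 4697) - 28193) + 21726 = (-4785 - 28193) + 21726 = -32978 + 21726 = -11252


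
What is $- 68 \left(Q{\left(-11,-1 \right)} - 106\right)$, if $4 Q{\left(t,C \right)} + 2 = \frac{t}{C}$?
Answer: $7055$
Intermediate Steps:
$Q{\left(t,C \right)} = - \frac{1}{2} + \frac{t}{4 C}$ ($Q{\left(t,C \right)} = - \frac{1}{2} + \frac{t \frac{1}{C}}{4} = - \frac{1}{2} + \frac{t}{4 C}$)
$- 68 \left(Q{\left(-11,-1 \right)} - 106\right) = - 68 \left(\frac{-11 - -2}{4 \left(-1\right)} - 106\right) = - 68 \left(\frac{1}{4} \left(-1\right) \left(-11 + 2\right) - 106\right) = - 68 \left(\frac{1}{4} \left(-1\right) \left(-9\right) - 106\right) = - 68 \left(\frac{9}{4} - 106\right) = \left(-68\right) \left(- \frac{415}{4}\right) = 7055$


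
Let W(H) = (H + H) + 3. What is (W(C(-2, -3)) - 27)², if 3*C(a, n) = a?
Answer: 5776/9 ≈ 641.78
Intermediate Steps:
C(a, n) = a/3
W(H) = 3 + 2*H (W(H) = 2*H + 3 = 3 + 2*H)
(W(C(-2, -3)) - 27)² = ((3 + 2*((⅓)*(-2))) - 27)² = ((3 + 2*(-⅔)) - 27)² = ((3 - 4/3) - 27)² = (5/3 - 27)² = (-76/3)² = 5776/9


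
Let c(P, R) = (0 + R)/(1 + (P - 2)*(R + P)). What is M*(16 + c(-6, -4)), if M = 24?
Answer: 10336/27 ≈ 382.81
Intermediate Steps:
c(P, R) = R/(1 + (-2 + P)*(P + R))
M*(16 + c(-6, -4)) = 24*(16 - 4/(1 + (-6)² - 2*(-6) - 2*(-4) - 6*(-4))) = 24*(16 - 4/(1 + 36 + 12 + 8 + 24)) = 24*(16 - 4/81) = 24*(1292/81) = 10336/27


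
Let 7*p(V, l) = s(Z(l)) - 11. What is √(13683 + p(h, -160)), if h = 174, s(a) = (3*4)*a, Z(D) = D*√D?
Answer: √(670390 - 53760*I*√10)/7 ≈ 117.89 - 14.715*I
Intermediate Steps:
Z(D) = D^(3/2)
s(a) = 12*a
p(V, l) = -11/7 + 12*l^(3/2)/7 (p(V, l) = (12*l^(3/2) - 11)/7 = (-11 + 12*l^(3/2))/7 = -11/7 + 12*l^(3/2)/7)
√(13683 + p(h, -160)) = √(13683 + (-11/7 + 12*(-160)^(3/2)/7)) = √(13683 + (-11/7 + 12*(-640*I*√10)/7)) = √(13683 + (-11/7 - 7680*I*√10/7)) = √(95770/7 - 7680*I*√10/7)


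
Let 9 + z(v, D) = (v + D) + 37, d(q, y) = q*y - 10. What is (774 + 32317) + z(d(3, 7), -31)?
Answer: 33099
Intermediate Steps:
d(q, y) = -10 + q*y
z(v, D) = 28 + D + v (z(v, D) = -9 + ((v + D) + 37) = -9 + ((D + v) + 37) = -9 + (37 + D + v) = 28 + D + v)
(774 + 32317) + z(d(3, 7), -31) = (774 + 32317) + (28 - 31 + (-10 + 3*7)) = 33091 + (28 - 31 + (-10 + 21)) = 33091 + (28 - 31 + 11) = 33091 + 8 = 33099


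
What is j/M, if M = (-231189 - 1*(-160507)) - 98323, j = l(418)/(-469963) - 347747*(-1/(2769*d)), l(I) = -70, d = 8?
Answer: -12571521077/135342068972760 ≈ -9.2887e-5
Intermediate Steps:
j = 12571521077/800816952 (j = -70/(-469963) - 347747/((39*8)*(-71)) = -70*(-1/469963) - 347747/(312*(-71)) = 70/469963 - 347747/(-22152) = 70/469963 - 347747*(-1/22152) = 70/469963 + 347747/22152 = 12571521077/800816952 ≈ 15.698)
M = -169005 (M = (-231189 + 160507) - 98323 = -70682 - 98323 = -169005)
j/M = (12571521077/800816952)/(-169005) = (12571521077/800816952)*(-1/169005) = -12571521077/135342068972760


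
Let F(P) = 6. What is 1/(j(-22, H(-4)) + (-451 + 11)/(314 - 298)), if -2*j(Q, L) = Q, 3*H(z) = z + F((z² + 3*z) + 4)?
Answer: -2/33 ≈ -0.060606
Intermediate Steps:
H(z) = 2 + z/3 (H(z) = (z + 6)/3 = (6 + z)/3 = 2 + z/3)
j(Q, L) = -Q/2
1/(j(-22, H(-4)) + (-451 + 11)/(314 - 298)) = 1/(-½*(-22) + (-451 + 11)/(314 - 298)) = 1/(11 - 440/16) = 1/(11 - 440*1/16) = 1/(11 - 55/2) = 1/(-33/2) = -2/33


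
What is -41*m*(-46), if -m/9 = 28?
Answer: -475272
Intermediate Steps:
m = -252 (m = -9*28 = -252)
-41*m*(-46) = -41*(-252)*(-46) = 10332*(-46) = -475272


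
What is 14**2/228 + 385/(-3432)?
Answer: 1477/1976 ≈ 0.74747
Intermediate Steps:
14**2/228 + 385/(-3432) = 196*(1/228) + 385*(-1/3432) = 49/57 - 35/312 = 1477/1976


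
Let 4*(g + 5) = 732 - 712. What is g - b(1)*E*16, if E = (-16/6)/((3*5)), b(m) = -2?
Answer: -256/45 ≈ -5.6889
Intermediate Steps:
g = 0 (g = -5 + (732 - 712)/4 = -5 + (¼)*20 = -5 + 5 = 0)
E = -8/45 (E = -16*⅙/15 = -8/3*1/15 = -8/45 ≈ -0.17778)
g - b(1)*E*16 = 0 - (-2*(-8/45))*16 = 0 - 16*16/45 = 0 - 1*256/45 = 0 - 256/45 = -256/45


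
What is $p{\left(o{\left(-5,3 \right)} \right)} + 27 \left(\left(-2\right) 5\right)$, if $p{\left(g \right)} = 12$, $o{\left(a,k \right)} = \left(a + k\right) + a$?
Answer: $-258$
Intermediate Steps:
$o{\left(a,k \right)} = k + 2 a$
$p{\left(o{\left(-5,3 \right)} \right)} + 27 \left(\left(-2\right) 5\right) = 12 + 27 \left(\left(-2\right) 5\right) = 12 + 27 \left(-10\right) = 12 - 270 = -258$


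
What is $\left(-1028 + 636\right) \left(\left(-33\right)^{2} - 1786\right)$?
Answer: $273224$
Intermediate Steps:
$\left(-1028 + 636\right) \left(\left(-33\right)^{2} - 1786\right) = - 392 \left(1089 - 1786\right) = \left(-392\right) \left(-697\right) = 273224$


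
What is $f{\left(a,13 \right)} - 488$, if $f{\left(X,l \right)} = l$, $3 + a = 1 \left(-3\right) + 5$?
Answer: $-475$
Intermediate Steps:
$a = -1$ ($a = -3 + \left(1 \left(-3\right) + 5\right) = -3 + \left(-3 + 5\right) = -3 + 2 = -1$)
$f{\left(a,13 \right)} - 488 = 13 - 488 = -475$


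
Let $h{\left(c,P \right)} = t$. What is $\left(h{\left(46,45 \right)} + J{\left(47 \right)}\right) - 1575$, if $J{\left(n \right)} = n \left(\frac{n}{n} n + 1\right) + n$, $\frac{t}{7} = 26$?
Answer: $910$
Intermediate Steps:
$t = 182$ ($t = 7 \cdot 26 = 182$)
$J{\left(n \right)} = n + n \left(1 + n\right)$ ($J{\left(n \right)} = n \left(1 n + 1\right) + n = n \left(n + 1\right) + n = n \left(1 + n\right) + n = n + n \left(1 + n\right)$)
$h{\left(c,P \right)} = 182$
$\left(h{\left(46,45 \right)} + J{\left(47 \right)}\right) - 1575 = \left(182 + 47 \left(2 + 47\right)\right) - 1575 = \left(182 + 47 \cdot 49\right) - 1575 = \left(182 + 2303\right) - 1575 = 2485 - 1575 = 910$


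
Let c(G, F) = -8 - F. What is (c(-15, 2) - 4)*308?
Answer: -4312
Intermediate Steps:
(c(-15, 2) - 4)*308 = ((-8 - 1*2) - 4)*308 = ((-8 - 2) - 4)*308 = (-10 - 4)*308 = -14*308 = -4312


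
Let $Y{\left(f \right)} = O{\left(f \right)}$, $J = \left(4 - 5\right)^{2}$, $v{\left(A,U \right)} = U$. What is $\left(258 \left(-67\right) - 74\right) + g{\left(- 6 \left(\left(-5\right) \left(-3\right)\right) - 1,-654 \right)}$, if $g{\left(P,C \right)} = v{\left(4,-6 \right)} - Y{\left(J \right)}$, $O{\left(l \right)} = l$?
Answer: $-17367$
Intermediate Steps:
$J = 1$ ($J = \left(-1\right)^{2} = 1$)
$Y{\left(f \right)} = f$
$g{\left(P,C \right)} = -7$ ($g{\left(P,C \right)} = -6 - 1 = -7$)
$\left(258 \left(-67\right) - 74\right) + g{\left(- 6 \left(\left(-5\right) \left(-3\right)\right) - 1,-654 \right)} = \left(258 \left(-67\right) - 74\right) - 7 = \left(-17286 - 74\right) - 7 = -17360 - 7 = -17367$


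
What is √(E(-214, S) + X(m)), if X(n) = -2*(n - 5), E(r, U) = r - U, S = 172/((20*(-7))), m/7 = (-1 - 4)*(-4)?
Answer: I*√591395/35 ≈ 21.972*I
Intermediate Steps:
m = 140 (m = 7*((-1 - 4)*(-4)) = 7*(-5*(-4)) = 7*20 = 140)
S = -43/35 (S = 172/(-140) = 172*(-1/140) = -43/35 ≈ -1.2286)
X(n) = 10 - 2*n (X(n) = -2*(-5 + n) = 10 - 2*n)
√(E(-214, S) + X(m)) = √((-214 - 1*(-43/35)) + (10 - 2*140)) = √((-214 + 43/35) + (10 - 280)) = √(-7447/35 - 270) = √(-16897/35) = I*√591395/35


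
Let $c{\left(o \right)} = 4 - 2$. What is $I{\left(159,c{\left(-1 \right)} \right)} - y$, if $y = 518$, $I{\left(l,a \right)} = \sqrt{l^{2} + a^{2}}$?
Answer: $-518 + \sqrt{25285} \approx -358.99$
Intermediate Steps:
$c{\left(o \right)} = 2$
$I{\left(l,a \right)} = \sqrt{a^{2} + l^{2}}$
$I{\left(159,c{\left(-1 \right)} \right)} - y = \sqrt{2^{2} + 159^{2}} - 518 = \sqrt{4 + 25281} - 518 = \sqrt{25285} - 518 = -518 + \sqrt{25285}$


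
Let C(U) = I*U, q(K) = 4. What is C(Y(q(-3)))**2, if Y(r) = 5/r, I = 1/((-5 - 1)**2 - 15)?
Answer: 25/7056 ≈ 0.0035431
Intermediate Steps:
I = 1/21 (I = 1/((-6)**2 - 15) = 1/(36 - 15) = 1/21 ≈ 0.047619)
C(U) = U/21
C(Y(q(-3)))**2 = ((5/4)/21)**2 = ((5*(1/4))/21)**2 = ((1/21)*(5/4))**2 = (5/84)**2 = 25/7056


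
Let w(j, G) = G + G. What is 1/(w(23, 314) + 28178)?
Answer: 1/28806 ≈ 3.4715e-5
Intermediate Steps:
w(j, G) = 2*G
1/(w(23, 314) + 28178) = 1/(2*314 + 28178) = 1/(628 + 28178) = 1/28806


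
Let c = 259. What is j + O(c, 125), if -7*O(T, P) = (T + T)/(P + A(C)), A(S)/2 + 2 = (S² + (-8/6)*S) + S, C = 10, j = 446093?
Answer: 420665477/943 ≈ 4.4609e+5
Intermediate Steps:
A(S) = -4 + 2*S² - 2*S/3 (A(S) = -4 + 2*((S² + (-8/6)*S) + S) = -4 + 2*((S² + (-8*⅙)*S) + S) = -4 + 2*((S² - 4*S/3) + S) = -4 + 2*(S² - S/3) = -4 + (2*S² - 2*S/3) = -4 + 2*S² - 2*S/3)
O(T, P) = -2*T/(7*(568/3 + P)) (O(T, P) = -(T + T)/(7*(P + (-4 + 2*10² - ⅔*10))) = -2*T/(7*(P + (-4 + 2*100 - 20/3))) = -2*T/(7*(P + (-4 + 200 - 20/3))) = -2*T/(7*(P + 568/3)) = -2*T/(7*(568/3 + P)))
j + O(c, 125) = 446093 - 6*259/(3976 + 21*125) = 446093 - 6*259/(3976 + 2625) = 446093 - 6*259/6601 = 446093 - 6*259*1/6601 = 446093 - 222/943 = 420665477/943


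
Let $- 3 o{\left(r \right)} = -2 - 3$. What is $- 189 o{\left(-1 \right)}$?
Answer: $-315$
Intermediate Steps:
$o{\left(r \right)} = \frac{5}{3}$ ($o{\left(r \right)} = - \frac{-2 - 3}{3} = \left(- \frac{1}{3}\right) \left(-5\right) = \frac{5}{3}$)
$- 189 o{\left(-1 \right)} = \left(-189\right) \frac{5}{3} = -315$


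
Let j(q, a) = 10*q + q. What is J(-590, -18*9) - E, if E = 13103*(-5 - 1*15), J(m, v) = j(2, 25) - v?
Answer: 262244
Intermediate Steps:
j(q, a) = 11*q
J(m, v) = 22 - v (J(m, v) = 11*2 - v = 22 - v)
E = -262060 (E = 13103*(-5 - 15) = 13103*(-20) = -262060)
J(-590, -18*9) - E = (22 - (-18)*9) - 1*(-262060) = (22 - 1*(-162)) + 262060 = (22 + 162) + 262060 = 184 + 262060 = 262244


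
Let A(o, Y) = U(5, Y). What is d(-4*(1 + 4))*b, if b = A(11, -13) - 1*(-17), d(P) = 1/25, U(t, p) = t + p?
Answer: 9/25 ≈ 0.36000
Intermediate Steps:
U(t, p) = p + t
A(o, Y) = 5 + Y (A(o, Y) = Y + 5 = 5 + Y)
d(P) = 1/25
b = 9 (b = (5 - 13) - 1*(-17) = -8 + 17 = 9)
d(-4*(1 + 4))*b = (1/25)*9 = 9/25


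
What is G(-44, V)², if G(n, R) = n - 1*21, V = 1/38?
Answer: 4225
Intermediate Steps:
V = 1/38 ≈ 0.026316
G(n, R) = -21 + n (G(n, R) = n - 21 = -21 + n)
G(-44, V)² = (-21 - 44)² = (-65)² = 4225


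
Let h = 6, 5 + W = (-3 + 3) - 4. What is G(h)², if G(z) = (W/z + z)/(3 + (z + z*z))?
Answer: 1/100 ≈ 0.010000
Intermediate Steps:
W = -9 (W = -5 + ((-3 + 3) - 4) = -5 + (0 - 4) = -5 - 4 = -9)
G(z) = (z - 9/z)/(3 + z + z²) (G(z) = (-9/z + z)/(3 + (z + z*z)) = (z - 9/z)/(3 + (z + z²)) = (z - 9/z)/(3 + z + z²))
G(h)² = ((-9 + 6²)/(6*(3 + 6 + 6²)))² = ((-9 + 36)/(6*(3 + 6 + 36)))² = ((⅙)*27/45)² = ((⅙)*(1/45)*27)² = (⅒)² = 1/100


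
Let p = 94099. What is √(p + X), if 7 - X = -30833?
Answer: √124939 ≈ 353.47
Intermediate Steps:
X = 30840 (X = 7 - 1*(-30833) = 7 + 30833 = 30840)
√(p + X) = √(94099 + 30840) = √124939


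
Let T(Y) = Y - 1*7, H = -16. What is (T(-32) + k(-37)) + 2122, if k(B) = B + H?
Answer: 2030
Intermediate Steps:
T(Y) = -7 + Y (T(Y) = Y - 7 = -7 + Y)
k(B) = -16 + B (k(B) = B - 16 = -16 + B)
(T(-32) + k(-37)) + 2122 = ((-7 - 32) + (-16 - 37)) + 2122 = (-39 - 53) + 2122 = -92 + 2122 = 2030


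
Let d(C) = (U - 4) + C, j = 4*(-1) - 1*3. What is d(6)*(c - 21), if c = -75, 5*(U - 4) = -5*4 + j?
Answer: -288/5 ≈ -57.600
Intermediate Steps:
j = -7 (j = -4 - 3 = -7)
U = -7/5 (U = 4 + (-5*4 - 7)/5 = 4 + (-20 - 7)/5 = 4 + (1/5)*(-27) = 4 - 27/5 = -7/5 ≈ -1.4000)
d(C) = -27/5 + C (d(C) = (-7/5 - 4) + C = -27/5 + C)
d(6)*(c - 21) = (-27/5 + 6)*(-75 - 21) = (3/5)*(-96) = -288/5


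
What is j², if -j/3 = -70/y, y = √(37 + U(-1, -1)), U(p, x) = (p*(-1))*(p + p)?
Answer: 1260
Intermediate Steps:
U(p, x) = -2*p² (U(p, x) = (-p)*(2*p) = -2*p²)
y = √35 (y = √(37 - 2*(-1)²) = √(37 - 2*1) = √(37 - 2) = √35 ≈ 5.9161)
j = 6*√35 (j = -(-210)/(√35) = -(-210)*√35/35 = -(-6)*√35 = 6*√35 ≈ 35.496)
j² = (6*√35)² = 1260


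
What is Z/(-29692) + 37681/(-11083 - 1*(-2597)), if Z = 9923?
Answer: -601515415/125983156 ≈ -4.7746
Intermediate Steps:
Z/(-29692) + 37681/(-11083 - 1*(-2597)) = 9923/(-29692) + 37681/(-11083 - 1*(-2597)) = 9923*(-1/29692) + 37681/(-11083 + 2597) = -9923/29692 + 37681/(-8486) = -9923/29692 + 37681*(-1/8486) = -9923/29692 - 37681/8486 = -601515415/125983156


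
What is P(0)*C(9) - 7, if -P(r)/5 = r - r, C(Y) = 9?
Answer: -7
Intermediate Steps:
P(r) = 0 (P(r) = -5*(r - r) = -5*0 = 0)
P(0)*C(9) - 7 = 0*9 - 7 = 0 - 7 = -7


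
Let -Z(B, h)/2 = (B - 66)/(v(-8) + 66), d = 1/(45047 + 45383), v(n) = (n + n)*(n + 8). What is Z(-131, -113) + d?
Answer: 17814743/2984190 ≈ 5.9697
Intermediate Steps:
v(n) = 2*n*(8 + n) (v(n) = (2*n)*(8 + n) = 2*n*(8 + n))
d = 1/90430 ≈ 1.1058e-5
Z(B, h) = 2 - B/33 (Z(B, h) = -2*(B - 66)/(2*(-8)*(8 - 8) + 66) = -2*(-66 + B)/(2*(-8)*0 + 66) = -2*(-66 + B)/(0 + 66) = -2*(-66 + B)/66 = -2*(-1 + B/66) = 2 - B/33)
Z(-131, -113) + d = (2 - 1/33*(-131)) + 1/90430 = (2 + 131/33) + 1/90430 = 197/33 + 1/90430 = 17814743/2984190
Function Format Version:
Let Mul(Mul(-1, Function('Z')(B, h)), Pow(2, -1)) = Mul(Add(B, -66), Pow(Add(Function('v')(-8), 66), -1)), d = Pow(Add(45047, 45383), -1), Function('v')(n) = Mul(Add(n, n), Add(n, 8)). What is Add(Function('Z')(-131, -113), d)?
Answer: Rational(17814743, 2984190) ≈ 5.9697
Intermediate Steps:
Function('v')(n) = Mul(2, n, Add(8, n)) (Function('v')(n) = Mul(Mul(2, n), Add(8, n)) = Mul(2, n, Add(8, n)))
d = Rational(1, 90430) (d = Pow(90430, -1) = Rational(1, 90430) ≈ 1.1058e-5)
Function('Z')(B, h) = Add(2, Mul(Rational(-1, 33), B)) (Function('Z')(B, h) = Mul(-2, Mul(Add(B, -66), Pow(Add(Mul(2, -8, Add(8, -8)), 66), -1))) = Mul(-2, Mul(Add(-66, B), Pow(Add(Mul(2, -8, 0), 66), -1))) = Mul(-2, Mul(Add(-66, B), Pow(Add(0, 66), -1))) = Mul(-2, Mul(Add(-66, B), Pow(66, -1))) = Mul(-2, Mul(Add(-66, B), Rational(1, 66))) = Mul(-2, Add(-1, Mul(Rational(1, 66), B))) = Add(2, Mul(Rational(-1, 33), B)))
Add(Function('Z')(-131, -113), d) = Add(Add(2, Mul(Rational(-1, 33), -131)), Rational(1, 90430)) = Add(Add(2, Rational(131, 33)), Rational(1, 90430)) = Add(Rational(197, 33), Rational(1, 90430)) = Rational(17814743, 2984190)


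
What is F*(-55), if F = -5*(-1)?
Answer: -275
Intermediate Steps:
F = 5
F*(-55) = 5*(-55) = -275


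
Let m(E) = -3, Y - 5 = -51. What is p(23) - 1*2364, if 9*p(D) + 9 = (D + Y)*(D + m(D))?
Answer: -21745/9 ≈ -2416.1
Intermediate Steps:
Y = -46 (Y = 5 - 51 = -46)
p(D) = -1 + (-46 + D)*(-3 + D)/9 (p(D) = -1 + ((D - 46)*(D - 3))/9 = -1 + ((-46 + D)*(-3 + D))/9 = -1 + (-46 + D)*(-3 + D)/9)
p(23) - 1*2364 = (43/3 - 49/9*23 + (⅑)*23²) - 1*2364 = (43/3 - 1127/9 + (⅑)*529) - 2364 = (43/3 - 1127/9 + 529/9) - 2364 = -469/9 - 2364 = -21745/9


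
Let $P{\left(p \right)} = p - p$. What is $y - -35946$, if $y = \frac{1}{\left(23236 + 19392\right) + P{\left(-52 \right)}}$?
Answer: $\frac{1532306089}{42628} \approx 35946.0$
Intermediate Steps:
$P{\left(p \right)} = 0$
$y = \frac{1}{42628}$ ($y = \frac{1}{\left(23236 + 19392\right) + 0} = \frac{1}{42628 + 0} = \frac{1}{42628} \approx 2.3459 \cdot 10^{-5}$)
$y - -35946 = \frac{1}{42628} - -35946 = \frac{1}{42628} + 35946 = \frac{1532306089}{42628}$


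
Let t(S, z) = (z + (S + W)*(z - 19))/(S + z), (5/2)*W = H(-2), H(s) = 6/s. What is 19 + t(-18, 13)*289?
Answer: -184774/25 ≈ -7391.0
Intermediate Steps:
W = -6/5 (W = 2*(6/(-2))/5 = 2*(6*(-1/2))/5 = (2/5)*(-3) = -6/5 ≈ -1.2000)
t(S, z) = (z + (-19 + z)*(-6/5 + S))/(S + z) (t(S, z) = (z + (S - 6/5)*(z - 19))/(S + z) = (z + (-6/5 + S)*(-19 + z))/(S + z) = (z + (-19 + z)*(-6/5 + S))/(S + z))
19 + t(-18, 13)*289 = 19 + ((114/5 - 19*(-18) - 1/5*13 - 18*13)/(-18 + 13))*289 = 19 + ((114/5 + 342 - 13/5 - 234)/(-5))*289 = 19 - 1/5*641/5*289 = 19 - 641/25*289 = 19 - 185249/25 = -184774/25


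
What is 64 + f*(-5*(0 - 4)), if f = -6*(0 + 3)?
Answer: -296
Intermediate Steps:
f = -18 (f = -6*3 = -18)
64 + f*(-5*(0 - 4)) = 64 - (-90)*(0 - 4) = 64 - (-90)*(-4) = 64 - 18*20 = 64 - 360 = -296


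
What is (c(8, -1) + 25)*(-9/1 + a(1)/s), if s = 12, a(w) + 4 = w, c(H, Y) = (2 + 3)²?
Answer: -925/2 ≈ -462.50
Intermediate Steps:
c(H, Y) = 25 (c(H, Y) = 5² = 25)
a(w) = -4 + w
(c(8, -1) + 25)*(-9/1 + a(1)/s) = (25 + 25)*(-9/1 + (-4 + 1)/12) = 50*(-9*1 - 3*1/12) = 50*(-9 - ¼) = 50*(-37/4) = -925/2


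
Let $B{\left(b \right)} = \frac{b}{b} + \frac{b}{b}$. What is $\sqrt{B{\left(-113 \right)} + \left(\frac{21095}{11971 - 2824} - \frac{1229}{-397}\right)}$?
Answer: $\frac{2 \sqrt{24401911792866}}{3631359} \approx 2.7206$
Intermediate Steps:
$B{\left(b \right)} = 2$ ($B{\left(b \right)} = 1 + 1 = 2$)
$\sqrt{B{\left(-113 \right)} + \left(\frac{21095}{11971 - 2824} - \frac{1229}{-397}\right)} = \sqrt{2 + \left(\frac{21095}{11971 - 2824} - \frac{1229}{-397}\right)} = \sqrt{2 + \left(\frac{21095}{9147} - - \frac{1229}{397}\right)} = \sqrt{2 + \left(21095 \cdot \frac{1}{9147} + \frac{1229}{397}\right)} = \sqrt{2 + \left(\frac{21095}{9147} + \frac{1229}{397}\right)} = \sqrt{2 + \frac{19616378}{3631359}} = \sqrt{\frac{26879096}{3631359}} = \frac{2 \sqrt{24401911792866}}{3631359}$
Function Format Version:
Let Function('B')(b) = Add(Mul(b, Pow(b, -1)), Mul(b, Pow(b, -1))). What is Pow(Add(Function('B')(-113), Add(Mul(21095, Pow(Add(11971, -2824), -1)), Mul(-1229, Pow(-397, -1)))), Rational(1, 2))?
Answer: Mul(Rational(2, 3631359), Pow(24401911792866, Rational(1, 2))) ≈ 2.7206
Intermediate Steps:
Function('B')(b) = 2 (Function('B')(b) = Add(1, 1) = 2)
Pow(Add(Function('B')(-113), Add(Mul(21095, Pow(Add(11971, -2824), -1)), Mul(-1229, Pow(-397, -1)))), Rational(1, 2)) = Pow(Add(2, Add(Mul(21095, Pow(Add(11971, -2824), -1)), Mul(-1229, Pow(-397, -1)))), Rational(1, 2)) = Pow(Add(2, Add(Mul(21095, Pow(9147, -1)), Mul(-1229, Rational(-1, 397)))), Rational(1, 2)) = Pow(Add(2, Add(Mul(21095, Rational(1, 9147)), Rational(1229, 397))), Rational(1, 2)) = Pow(Add(2, Add(Rational(21095, 9147), Rational(1229, 397))), Rational(1, 2)) = Pow(Add(2, Rational(19616378, 3631359)), Rational(1, 2)) = Pow(Rational(26879096, 3631359), Rational(1, 2)) = Mul(Rational(2, 3631359), Pow(24401911792866, Rational(1, 2)))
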